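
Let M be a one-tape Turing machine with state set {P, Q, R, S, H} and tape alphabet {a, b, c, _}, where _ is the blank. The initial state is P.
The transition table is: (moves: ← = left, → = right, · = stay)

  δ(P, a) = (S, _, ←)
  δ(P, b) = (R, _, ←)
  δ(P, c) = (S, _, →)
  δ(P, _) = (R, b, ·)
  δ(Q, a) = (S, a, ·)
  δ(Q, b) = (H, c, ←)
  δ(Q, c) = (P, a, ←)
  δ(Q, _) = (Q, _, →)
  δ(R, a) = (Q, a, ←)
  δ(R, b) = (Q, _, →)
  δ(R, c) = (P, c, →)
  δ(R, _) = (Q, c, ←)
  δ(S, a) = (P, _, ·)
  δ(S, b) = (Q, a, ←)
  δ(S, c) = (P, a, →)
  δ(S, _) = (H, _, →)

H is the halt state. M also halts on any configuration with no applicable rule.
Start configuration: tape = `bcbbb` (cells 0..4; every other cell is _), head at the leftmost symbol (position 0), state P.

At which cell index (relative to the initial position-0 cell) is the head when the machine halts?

1

P | __[b]cbbb   read b → write _, move ←, go to R
R | _[_]_cbbb   read _ → write c, move ←, go to Q
Q | [_]c_cbbb   read _ → write _, move →, go to Q
Q | _[c]_cbbb   read c → write a, move ←, go to P
P | [_]a_cbbb   read _ → write b, move ·, go to R
R | [b]a_cbbb   read b → write _, move →, go to Q
Q | _[a]_cbbb   read a → write a, move ·, go to S
S | _[a]_cbbb   read a → write _, move ·, go to P
P | _[_]_cbbb   read _ → write b, move ·, go to R
R | _[b]_cbbb   read b → write _, move →, go to Q
Q | __[_]cbbb   read _ → write _, move →, go to Q
Q | ___[c]bbb   read c → write a, move ←, go to P
P | __[_]abbb   read _ → write b, move ·, go to R
R | __[b]abbb   read b → write _, move →, go to Q
Q | ___[a]bbb   read a → write a, move ·, go to S
S | ___[a]bbb   read a → write _, move ·, go to P
P | ___[_]bbb   read _ → write b, move ·, go to R
R | ___[b]bbb   read b → write _, move →, go to Q
Q | ____[b]bb   read b → write c, move ←, go to H
H | ___[_]cbb
At halt the head is at cell 1.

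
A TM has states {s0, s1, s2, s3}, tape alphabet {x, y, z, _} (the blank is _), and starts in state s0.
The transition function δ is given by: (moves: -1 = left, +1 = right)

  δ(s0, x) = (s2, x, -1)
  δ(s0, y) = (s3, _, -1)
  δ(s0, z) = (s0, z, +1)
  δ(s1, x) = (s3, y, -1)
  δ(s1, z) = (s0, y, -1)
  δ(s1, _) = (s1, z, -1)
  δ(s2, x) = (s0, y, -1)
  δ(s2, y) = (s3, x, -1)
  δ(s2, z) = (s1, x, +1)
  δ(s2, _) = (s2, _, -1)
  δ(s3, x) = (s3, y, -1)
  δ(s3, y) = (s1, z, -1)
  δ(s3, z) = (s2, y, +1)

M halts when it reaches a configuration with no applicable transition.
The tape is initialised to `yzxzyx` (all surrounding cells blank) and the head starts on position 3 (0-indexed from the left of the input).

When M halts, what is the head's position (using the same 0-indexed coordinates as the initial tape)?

0

state=s0 head=3 tape=yzx[z]yx   (s0,z)→(s0,z,+1)
state=s0 head=4 tape=yzxz[y]x   (s0,y)→(s3,_,-1)
state=s3 head=3 tape=yzx[z]_x   (s3,z)→(s2,y,+1)
state=s2 head=4 tape=yzxy[_]x   (s2,_)→(s2,_,-1)
state=s2 head=3 tape=yzx[y]_x   (s2,y)→(s3,x,-1)
state=s3 head=2 tape=yz[x]x_x   (s3,x)→(s3,y,-1)
state=s3 head=1 tape=y[z]yx_x   (s3,z)→(s2,y,+1)
state=s2 head=2 tape=yy[y]x_x   (s2,y)→(s3,x,-1)
state=s3 head=1 tape=y[y]xx_x   (s3,y)→(s1,z,-1)
state=s1 head=0 tape=[y]zxx_x
At halt the head is at cell 0.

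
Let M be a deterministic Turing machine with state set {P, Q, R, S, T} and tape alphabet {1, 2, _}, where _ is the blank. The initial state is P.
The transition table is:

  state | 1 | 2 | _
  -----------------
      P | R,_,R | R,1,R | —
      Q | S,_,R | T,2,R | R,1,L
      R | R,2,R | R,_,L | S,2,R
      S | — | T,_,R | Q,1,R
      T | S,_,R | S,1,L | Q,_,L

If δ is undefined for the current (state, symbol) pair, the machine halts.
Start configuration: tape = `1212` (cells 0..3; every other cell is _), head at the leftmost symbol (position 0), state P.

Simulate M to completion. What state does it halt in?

S

state=P head=0 tape=[1]212_   (P,1)→(R,_,R)
state=R head=1 tape=_[2]12_   (R,2)→(R,_,L)
state=R head=0 tape=[_]_12_   (R,_)→(S,2,R)
state=S head=1 tape=2[_]12_   (S,_)→(Q,1,R)
state=Q head=2 tape=21[1]2_   (Q,1)→(S,_,R)
state=S head=3 tape=21_[2]_   (S,2)→(T,_,R)
state=T head=4 tape=21__[_]   (T,_)→(Q,_,L)
state=Q head=3 tape=21_[_]_   (Q,_)→(R,1,L)
state=R head=2 tape=21[_]1_   (R,_)→(S,2,R)
state=S head=3 tape=212[1]_
No transition is defined for (S, 1); M halts in state S.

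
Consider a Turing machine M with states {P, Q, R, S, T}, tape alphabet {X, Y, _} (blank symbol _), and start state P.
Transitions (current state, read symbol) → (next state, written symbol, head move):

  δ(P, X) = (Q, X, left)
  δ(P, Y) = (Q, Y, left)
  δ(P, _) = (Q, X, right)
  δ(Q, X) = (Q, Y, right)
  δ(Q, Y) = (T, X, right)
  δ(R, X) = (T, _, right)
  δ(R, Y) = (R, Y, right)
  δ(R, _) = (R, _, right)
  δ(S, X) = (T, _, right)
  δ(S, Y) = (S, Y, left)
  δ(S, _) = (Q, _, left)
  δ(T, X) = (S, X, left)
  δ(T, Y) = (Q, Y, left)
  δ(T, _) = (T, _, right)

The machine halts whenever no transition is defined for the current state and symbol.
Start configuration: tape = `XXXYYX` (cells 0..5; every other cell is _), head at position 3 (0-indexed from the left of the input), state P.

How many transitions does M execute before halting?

P | XXX[Y]YX   read Y → write Y, move left, go to Q
Q | XX[X]YYX   read X → write Y, move right, go to Q
Q | XXY[Y]YX   read Y → write X, move right, go to T
T | XXYX[Y]X   read Y → write Y, move left, go to Q
Q | XXY[X]YX   read X → write Y, move right, go to Q
Q | XXYY[Y]X   read Y → write X, move right, go to T
T | XXYYX[X]   read X → write X, move left, go to S
S | XXYY[X]X   read X → write _, move right, go to T
T | XXYY_[X]   read X → write X, move left, go to S
S | XXYY[_]X   read _ → write _, move left, go to Q
Q | XXY[Y]_X   read Y → write X, move right, go to T
T | XXYX[_]X   read _ → write _, move right, go to T
T | XXYX_[X]   read X → write X, move left, go to S
S | XXYX[_]X   read _ → write _, move left, go to Q
Q | XXY[X]_X   read X → write Y, move right, go to Q
Q | XXYY[_]X
M halts after 15 transitions.

15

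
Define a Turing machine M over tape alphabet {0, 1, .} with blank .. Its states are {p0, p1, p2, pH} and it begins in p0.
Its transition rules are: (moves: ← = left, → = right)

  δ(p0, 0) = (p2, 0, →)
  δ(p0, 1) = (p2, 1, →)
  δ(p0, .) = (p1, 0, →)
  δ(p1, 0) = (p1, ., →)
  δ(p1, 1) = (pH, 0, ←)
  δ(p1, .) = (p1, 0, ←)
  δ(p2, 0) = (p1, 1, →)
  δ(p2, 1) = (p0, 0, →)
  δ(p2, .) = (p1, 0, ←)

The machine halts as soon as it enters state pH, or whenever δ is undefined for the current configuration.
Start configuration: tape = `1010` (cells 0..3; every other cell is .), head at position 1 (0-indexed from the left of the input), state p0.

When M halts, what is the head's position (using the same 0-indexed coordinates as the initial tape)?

-1

p0 | .1[0]10....   read 0 → write 0, move →, go to p2
p2 | .10[1]0....   read 1 → write 0, move →, go to p0
p0 | .100[0]....   read 0 → write 0, move →, go to p2
p2 | .1000[.]...   read . → write 0, move ←, go to p1
p1 | .100[0]0...   read 0 → write ., move →, go to p1
p1 | .100.[0]...   read 0 → write ., move →, go to p1
p1 | .100..[.]..   read . → write 0, move ←, go to p1
p1 | .100.[.]0..   read . → write 0, move ←, go to p1
p1 | .100[.]00..   read . → write 0, move ←, go to p1
p1 | .10[0]000..   read 0 → write ., move →, go to p1
p1 | .10.[0]00..   read 0 → write ., move →, go to p1
p1 | .10..[0]0..   read 0 → write ., move →, go to p1
p1 | .10...[0]..   read 0 → write ., move →, go to p1
p1 | .10....[.].   read . → write 0, move ←, go to p1
p1 | .10...[.]0.   read . → write 0, move ←, go to p1
p1 | .10..[.]00.   read . → write 0, move ←, go to p1
p1 | .10.[.]000.   read . → write 0, move ←, go to p1
p1 | .10[.]0000.   read . → write 0, move ←, go to p1
p1 | .1[0]00000.   read 0 → write ., move →, go to p1
p1 | .1.[0]0000.   read 0 → write ., move →, go to p1
p1 | .1..[0]000.   read 0 → write ., move →, go to p1
p1 | .1...[0]00.   read 0 → write ., move →, go to p1
p1 | .1....[0]0.   read 0 → write ., move →, go to p1
p1 | .1.....[0].   read 0 → write ., move →, go to p1
p1 | .1......[.]   read . → write 0, move ←, go to p1
p1 | .1.....[.]0   read . → write 0, move ←, go to p1
p1 | .1....[.]00   read . → write 0, move ←, go to p1
p1 | .1...[.]000   read . → write 0, move ←, go to p1
p1 | .1..[.]0000   read . → write 0, move ←, go to p1
p1 | .1.[.]00000   read . → write 0, move ←, go to p1
p1 | .1[.]000000   read . → write 0, move ←, go to p1
p1 | .[1]0000000   read 1 → write 0, move ←, go to pH
pH | [.]00000000
At halt the head is at cell -1.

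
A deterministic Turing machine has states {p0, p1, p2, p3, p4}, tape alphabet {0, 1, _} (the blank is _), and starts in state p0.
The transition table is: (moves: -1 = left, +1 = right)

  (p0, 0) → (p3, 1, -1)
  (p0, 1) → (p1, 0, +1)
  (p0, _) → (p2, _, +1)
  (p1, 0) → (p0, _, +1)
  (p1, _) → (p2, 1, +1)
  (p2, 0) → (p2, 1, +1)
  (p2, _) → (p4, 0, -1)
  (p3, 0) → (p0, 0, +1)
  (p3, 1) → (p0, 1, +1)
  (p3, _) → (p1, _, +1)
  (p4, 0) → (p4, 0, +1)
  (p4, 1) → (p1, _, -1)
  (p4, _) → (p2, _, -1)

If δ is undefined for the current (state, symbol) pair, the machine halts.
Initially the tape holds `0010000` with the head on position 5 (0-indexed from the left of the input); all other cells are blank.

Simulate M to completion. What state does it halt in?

p1

state=p0 head=5 tape=00100[0]0___   (p0,0)→(p3,1,-1)
state=p3 head=4 tape=0010[0]10___   (p3,0)→(p0,0,+1)
state=p0 head=5 tape=00100[1]0___   (p0,1)→(p1,0,+1)
state=p1 head=6 tape=001000[0]___   (p1,0)→(p0,_,+1)
state=p0 head=7 tape=001000_[_]__   (p0,_)→(p2,_,+1)
state=p2 head=8 tape=001000__[_]_   (p2,_)→(p4,0,-1)
state=p4 head=7 tape=001000_[_]0_   (p4,_)→(p2,_,-1)
state=p2 head=6 tape=001000[_]_0_   (p2,_)→(p4,0,-1)
state=p4 head=5 tape=00100[0]0_0_   (p4,0)→(p4,0,+1)
state=p4 head=6 tape=001000[0]_0_   (p4,0)→(p4,0,+1)
state=p4 head=7 tape=0010000[_]0_   (p4,_)→(p2,_,-1)
state=p2 head=6 tape=001000[0]_0_   (p2,0)→(p2,1,+1)
state=p2 head=7 tape=0010001[_]0_   (p2,_)→(p4,0,-1)
state=p4 head=6 tape=001000[1]00_   (p4,1)→(p1,_,-1)
state=p1 head=5 tape=00100[0]_00_   (p1,0)→(p0,_,+1)
state=p0 head=6 tape=00100_[_]00_   (p0,_)→(p2,_,+1)
state=p2 head=7 tape=00100__[0]0_   (p2,0)→(p2,1,+1)
state=p2 head=8 tape=00100__1[0]_   (p2,0)→(p2,1,+1)
state=p2 head=9 tape=00100__11[_]   (p2,_)→(p4,0,-1)
state=p4 head=8 tape=00100__1[1]0   (p4,1)→(p1,_,-1)
state=p1 head=7 tape=00100__[1]_0
No transition is defined for (p1, 1); M halts in state p1.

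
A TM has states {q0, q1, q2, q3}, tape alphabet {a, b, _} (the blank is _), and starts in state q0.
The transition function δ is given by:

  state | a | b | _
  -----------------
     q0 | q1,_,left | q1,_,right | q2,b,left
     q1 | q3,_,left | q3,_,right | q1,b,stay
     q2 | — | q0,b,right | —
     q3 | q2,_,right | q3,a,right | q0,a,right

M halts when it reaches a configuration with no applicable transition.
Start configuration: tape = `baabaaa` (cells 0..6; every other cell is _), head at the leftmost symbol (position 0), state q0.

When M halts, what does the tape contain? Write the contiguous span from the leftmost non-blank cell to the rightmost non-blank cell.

state=q0 head=0 tape=[b]aabaaa   (q0,b)→(q1,_,right)
state=q1 head=1 tape=_[a]abaaa   (q1,a)→(q3,_,left)
state=q3 head=0 tape=[_]_abaaa   (q3,_)→(q0,a,right)
state=q0 head=1 tape=a[_]abaaa   (q0,_)→(q2,b,left)
state=q2 head=0 tape=[a]babaaa
The non-blank tape span at halt is ababaaa.

ababaaa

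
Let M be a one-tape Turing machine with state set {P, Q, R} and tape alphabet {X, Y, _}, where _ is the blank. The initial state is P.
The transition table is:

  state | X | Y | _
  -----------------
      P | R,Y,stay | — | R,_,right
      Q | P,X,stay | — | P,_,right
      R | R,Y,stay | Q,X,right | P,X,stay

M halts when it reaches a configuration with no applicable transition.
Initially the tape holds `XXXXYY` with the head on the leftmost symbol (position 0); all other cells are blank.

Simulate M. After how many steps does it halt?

11

state=P head=0 tape=[X]XXXYY   (P,X)→(R,Y,stay)
state=R head=0 tape=[Y]XXXYY   (R,Y)→(Q,X,right)
state=Q head=1 tape=X[X]XXYY   (Q,X)→(P,X,stay)
state=P head=1 tape=X[X]XXYY   (P,X)→(R,Y,stay)
state=R head=1 tape=X[Y]XXYY   (R,Y)→(Q,X,right)
state=Q head=2 tape=XX[X]XYY   (Q,X)→(P,X,stay)
state=P head=2 tape=XX[X]XYY   (P,X)→(R,Y,stay)
state=R head=2 tape=XX[Y]XYY   (R,Y)→(Q,X,right)
state=Q head=3 tape=XXX[X]YY   (Q,X)→(P,X,stay)
state=P head=3 tape=XXX[X]YY   (P,X)→(R,Y,stay)
state=R head=3 tape=XXX[Y]YY   (R,Y)→(Q,X,right)
state=Q head=4 tape=XXXX[Y]Y
M halts after 11 transitions.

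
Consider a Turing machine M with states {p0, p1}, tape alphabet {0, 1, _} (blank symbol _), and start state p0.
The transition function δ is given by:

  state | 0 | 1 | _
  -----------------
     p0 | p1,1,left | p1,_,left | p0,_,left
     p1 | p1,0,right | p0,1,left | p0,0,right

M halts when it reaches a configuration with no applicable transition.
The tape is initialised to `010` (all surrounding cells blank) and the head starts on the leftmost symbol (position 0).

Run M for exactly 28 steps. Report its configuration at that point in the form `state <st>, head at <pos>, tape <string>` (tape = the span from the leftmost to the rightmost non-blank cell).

p0 | __[0]10   read 0 → write 1, move left, go to p1
p1 | _[_]110   read _ → write 0, move right, go to p0
p0 | _0[1]10   read 1 → write _, move left, go to p1
p1 | _[0]_10   read 0 → write 0, move right, go to p1
p1 | _0[_]10   read _ → write 0, move right, go to p0
p0 | _00[1]0   read 1 → write _, move left, go to p1
p1 | _0[0]_0   read 0 → write 0, move right, go to p1
p1 | _00[_]0   read _ → write 0, move right, go to p0
p0 | _000[0]   read 0 → write 1, move left, go to p1
p1 | _00[0]1   read 0 → write 0, move right, go to p1
p1 | _000[1]   read 1 → write 1, move left, go to p0
p0 | _00[0]1   read 0 → write 1, move left, go to p1
p1 | _0[0]11   read 0 → write 0, move right, go to p1
p1 | _00[1]1   read 1 → write 1, move left, go to p0
p0 | _0[0]11   read 0 → write 1, move left, go to p1
p1 | _[0]111   read 0 → write 0, move right, go to p1
p1 | _0[1]11   read 1 → write 1, move left, go to p0
p0 | _[0]111   read 0 → write 1, move left, go to p1
p1 | [_]1111   read _ → write 0, move right, go to p0
p0 | 0[1]111   read 1 → write _, move left, go to p1
p1 | [0]_111   read 0 → write 0, move right, go to p1
p1 | 0[_]111   read _ → write 0, move right, go to p0
p0 | 00[1]11   read 1 → write _, move left, go to p1
p1 | 0[0]_11   read 0 → write 0, move right, go to p1
p1 | 00[_]11   read _ → write 0, move right, go to p0
p0 | 000[1]1   read 1 → write _, move left, go to p1
p1 | 00[0]_1   read 0 → write 0, move right, go to p1
p1 | 000[_]1   read _ → write 0, move right, go to p0
p0 | 0000[1]
After 28 steps: state p0, head at 2, tape 00001.

state p0, head at 2, tape 00001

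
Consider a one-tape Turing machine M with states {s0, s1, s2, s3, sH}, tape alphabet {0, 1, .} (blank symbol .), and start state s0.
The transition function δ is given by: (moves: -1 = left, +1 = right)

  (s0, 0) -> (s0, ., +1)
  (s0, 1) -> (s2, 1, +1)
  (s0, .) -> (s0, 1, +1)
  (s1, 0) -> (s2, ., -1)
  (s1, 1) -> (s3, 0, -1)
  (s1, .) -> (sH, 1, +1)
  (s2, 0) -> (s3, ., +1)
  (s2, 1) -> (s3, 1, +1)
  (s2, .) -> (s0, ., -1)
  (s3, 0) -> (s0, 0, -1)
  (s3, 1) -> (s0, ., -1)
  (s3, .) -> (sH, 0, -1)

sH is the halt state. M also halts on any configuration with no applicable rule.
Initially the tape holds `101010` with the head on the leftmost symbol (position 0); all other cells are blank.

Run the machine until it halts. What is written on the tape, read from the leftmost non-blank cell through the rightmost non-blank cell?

111.1.0

state=s0 head=0 tape=[1]01010.   (s0,1)→(s2,1,+1)
state=s2 head=1 tape=1[0]1010.   (s2,0)→(s3,.,+1)
state=s3 head=2 tape=1.[1]010.   (s3,1)→(s0,.,-1)
state=s0 head=1 tape=1[.].010.   (s0,.)→(s0,1,+1)
state=s0 head=2 tape=11[.]010.   (s0,.)→(s0,1,+1)
state=s0 head=3 tape=111[0]10.   (s0,0)→(s0,.,+1)
state=s0 head=4 tape=111.[1]0.   (s0,1)→(s2,1,+1)
state=s2 head=5 tape=111.1[0].   (s2,0)→(s3,.,+1)
state=s3 head=6 tape=111.1.[.]   (s3,.)→(sH,0,-1)
state=sH head=5 tape=111.1[.]0
The non-blank tape span at halt is 111.1.0.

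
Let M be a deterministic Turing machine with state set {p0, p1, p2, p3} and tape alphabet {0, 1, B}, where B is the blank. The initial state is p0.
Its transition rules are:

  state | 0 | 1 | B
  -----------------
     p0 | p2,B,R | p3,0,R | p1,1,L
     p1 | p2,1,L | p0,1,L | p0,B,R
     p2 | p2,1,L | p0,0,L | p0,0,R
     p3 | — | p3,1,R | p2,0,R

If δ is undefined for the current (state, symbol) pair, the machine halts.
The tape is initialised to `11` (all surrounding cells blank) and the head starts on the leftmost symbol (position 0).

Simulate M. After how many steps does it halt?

state=p0 head=0 tape=[1]1BBBBBB   (p0,1)→(p3,0,R)
state=p3 head=1 tape=0[1]BBBBBB   (p3,1)→(p3,1,R)
state=p3 head=2 tape=01[B]BBBBB   (p3,B)→(p2,0,R)
state=p2 head=3 tape=010[B]BBBB   (p2,B)→(p0,0,R)
state=p0 head=4 tape=0100[B]BBB   (p0,B)→(p1,1,L)
state=p1 head=3 tape=010[0]1BBB   (p1,0)→(p2,1,L)
state=p2 head=2 tape=01[0]11BBB   (p2,0)→(p2,1,L)
state=p2 head=1 tape=0[1]111BBB   (p2,1)→(p0,0,L)
state=p0 head=0 tape=[0]0111BBB   (p0,0)→(p2,B,R)
state=p2 head=1 tape=B[0]111BBB   (p2,0)→(p2,1,L)
state=p2 head=0 tape=[B]1111BBB   (p2,B)→(p0,0,R)
state=p0 head=1 tape=0[1]111BBB   (p0,1)→(p3,0,R)
state=p3 head=2 tape=00[1]11BBB   (p3,1)→(p3,1,R)
state=p3 head=3 tape=001[1]1BBB   (p3,1)→(p3,1,R)
state=p3 head=4 tape=0011[1]BBB   (p3,1)→(p3,1,R)
state=p3 head=5 tape=00111[B]BB   (p3,B)→(p2,0,R)
state=p2 head=6 tape=001110[B]B   (p2,B)→(p0,0,R)
state=p0 head=7 tape=0011100[B]   (p0,B)→(p1,1,L)
state=p1 head=6 tape=001110[0]1   (p1,0)→(p2,1,L)
state=p2 head=5 tape=00111[0]11   (p2,0)→(p2,1,L)
state=p2 head=4 tape=0011[1]111   (p2,1)→(p0,0,L)
state=p0 head=3 tape=001[1]0111   (p0,1)→(p3,0,R)
state=p3 head=4 tape=0010[0]111
M halts after 22 transitions.

22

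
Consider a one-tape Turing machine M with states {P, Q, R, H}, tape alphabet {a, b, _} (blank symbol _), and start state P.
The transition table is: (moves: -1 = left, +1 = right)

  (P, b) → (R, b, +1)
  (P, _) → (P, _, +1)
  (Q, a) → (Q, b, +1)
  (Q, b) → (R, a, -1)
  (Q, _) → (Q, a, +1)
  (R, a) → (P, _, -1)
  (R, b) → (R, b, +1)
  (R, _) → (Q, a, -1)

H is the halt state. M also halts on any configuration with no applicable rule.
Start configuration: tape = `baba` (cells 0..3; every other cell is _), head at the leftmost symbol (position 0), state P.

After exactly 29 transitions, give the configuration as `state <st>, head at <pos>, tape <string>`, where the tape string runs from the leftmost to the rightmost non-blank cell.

state P, head at -1, tape aaaaa

state=P head=0 tape=___[b]aba   (P,b)→(R,b,+1)
state=R head=1 tape=___b[a]ba   (R,a)→(P,_,-1)
state=P head=0 tape=___[b]_ba   (P,b)→(R,b,+1)
state=R head=1 tape=___b[_]ba   (R,_)→(Q,a,-1)
state=Q head=0 tape=___[b]aba   (Q,b)→(R,a,-1)
state=R head=-1 tape=__[_]aaba   (R,_)→(Q,a,-1)
state=Q head=-2 tape=_[_]aaaba   (Q,_)→(Q,a,+1)
state=Q head=-1 tape=_a[a]aaba   (Q,a)→(Q,b,+1)
state=Q head=0 tape=_ab[a]aba   (Q,a)→(Q,b,+1)
state=Q head=1 tape=_abb[a]ba   (Q,a)→(Q,b,+1)
state=Q head=2 tape=_abbb[b]a   (Q,b)→(R,a,-1)
state=R head=1 tape=_abb[b]aa   (R,b)→(R,b,+1)
state=R head=2 tape=_abbb[a]a   (R,a)→(P,_,-1)
state=P head=1 tape=_abb[b]_a   (P,b)→(R,b,+1)
state=R head=2 tape=_abbb[_]a   (R,_)→(Q,a,-1)
state=Q head=1 tape=_abb[b]aa   (Q,b)→(R,a,-1)
state=R head=0 tape=_ab[b]aaa   (R,b)→(R,b,+1)
state=R head=1 tape=_abb[a]aa   (R,a)→(P,_,-1)
state=P head=0 tape=_ab[b]_aa   (P,b)→(R,b,+1)
state=R head=1 tape=_abb[_]aa   (R,_)→(Q,a,-1)
state=Q head=0 tape=_ab[b]aaa   (Q,b)→(R,a,-1)
state=R head=-1 tape=_a[b]aaaa   (R,b)→(R,b,+1)
state=R head=0 tape=_ab[a]aaa   (R,a)→(P,_,-1)
state=P head=-1 tape=_a[b]_aaa   (P,b)→(R,b,+1)
state=R head=0 tape=_ab[_]aaa   (R,_)→(Q,a,-1)
state=Q head=-1 tape=_a[b]aaaa   (Q,b)→(R,a,-1)
state=R head=-2 tape=_[a]aaaaa   (R,a)→(P,_,-1)
state=P head=-3 tape=[_]_aaaaa   (P,_)→(P,_,+1)
state=P head=-2 tape=_[_]aaaaa   (P,_)→(P,_,+1)
state=P head=-1 tape=__[a]aaaa
After 29 steps: state P, head at -1, tape aaaaa.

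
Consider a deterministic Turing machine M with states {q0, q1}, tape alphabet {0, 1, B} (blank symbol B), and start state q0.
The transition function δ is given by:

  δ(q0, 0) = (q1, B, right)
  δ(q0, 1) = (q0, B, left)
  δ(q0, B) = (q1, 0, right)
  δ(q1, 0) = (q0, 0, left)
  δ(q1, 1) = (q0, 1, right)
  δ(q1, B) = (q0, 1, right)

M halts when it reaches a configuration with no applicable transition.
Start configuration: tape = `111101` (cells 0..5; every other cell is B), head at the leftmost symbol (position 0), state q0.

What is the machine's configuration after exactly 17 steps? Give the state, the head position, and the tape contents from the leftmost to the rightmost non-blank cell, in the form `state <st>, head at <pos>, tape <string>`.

state q0, head at 3, tape 1B1B01

state=q0 head=0 tape=B[1]11101   (q0,1)→(q0,B,left)
state=q0 head=-1 tape=[B]B11101   (q0,B)→(q1,0,right)
state=q1 head=0 tape=0[B]11101   (q1,B)→(q0,1,right)
state=q0 head=1 tape=01[1]1101   (q0,1)→(q0,B,left)
state=q0 head=0 tape=0[1]B1101   (q0,1)→(q0,B,left)
state=q0 head=-1 tape=[0]BB1101   (q0,0)→(q1,B,right)
state=q1 head=0 tape=B[B]B1101   (q1,B)→(q0,1,right)
state=q0 head=1 tape=B1[B]1101   (q0,B)→(q1,0,right)
state=q1 head=2 tape=B10[1]101   (q1,1)→(q0,1,right)
state=q0 head=3 tape=B101[1]01   (q0,1)→(q0,B,left)
state=q0 head=2 tape=B10[1]B01   (q0,1)→(q0,B,left)
state=q0 head=1 tape=B1[0]BB01   (q0,0)→(q1,B,right)
state=q1 head=2 tape=B1B[B]B01   (q1,B)→(q0,1,right)
state=q0 head=3 tape=B1B1[B]01   (q0,B)→(q1,0,right)
state=q1 head=4 tape=B1B10[0]1   (q1,0)→(q0,0,left)
state=q0 head=3 tape=B1B1[0]01   (q0,0)→(q1,B,right)
state=q1 head=4 tape=B1B1B[0]1   (q1,0)→(q0,0,left)
state=q0 head=3 tape=B1B1[B]01
After 17 steps: state q0, head at 3, tape 1B1B01.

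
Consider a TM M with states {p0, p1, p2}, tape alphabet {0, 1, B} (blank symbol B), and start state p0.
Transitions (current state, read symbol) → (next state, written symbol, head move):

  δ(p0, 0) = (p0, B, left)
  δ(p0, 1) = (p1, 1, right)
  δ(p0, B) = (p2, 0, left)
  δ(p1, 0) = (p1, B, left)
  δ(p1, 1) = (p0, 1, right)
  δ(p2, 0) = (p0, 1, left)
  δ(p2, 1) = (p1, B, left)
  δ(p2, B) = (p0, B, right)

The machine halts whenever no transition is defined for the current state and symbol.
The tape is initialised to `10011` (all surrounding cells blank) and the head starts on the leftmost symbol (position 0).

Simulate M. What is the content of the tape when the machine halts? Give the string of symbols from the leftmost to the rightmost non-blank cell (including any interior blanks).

0011

p0 | B[1]0011   read 1 → write 1, move right, go to p1
p1 | B1[0]011   read 0 → write B, move left, go to p1
p1 | B[1]B011   read 1 → write 1, move right, go to p0
p0 | B1[B]011   read B → write 0, move left, go to p2
p2 | B[1]0011   read 1 → write B, move left, go to p1
p1 | [B]B0011
The non-blank tape span at halt is 0011.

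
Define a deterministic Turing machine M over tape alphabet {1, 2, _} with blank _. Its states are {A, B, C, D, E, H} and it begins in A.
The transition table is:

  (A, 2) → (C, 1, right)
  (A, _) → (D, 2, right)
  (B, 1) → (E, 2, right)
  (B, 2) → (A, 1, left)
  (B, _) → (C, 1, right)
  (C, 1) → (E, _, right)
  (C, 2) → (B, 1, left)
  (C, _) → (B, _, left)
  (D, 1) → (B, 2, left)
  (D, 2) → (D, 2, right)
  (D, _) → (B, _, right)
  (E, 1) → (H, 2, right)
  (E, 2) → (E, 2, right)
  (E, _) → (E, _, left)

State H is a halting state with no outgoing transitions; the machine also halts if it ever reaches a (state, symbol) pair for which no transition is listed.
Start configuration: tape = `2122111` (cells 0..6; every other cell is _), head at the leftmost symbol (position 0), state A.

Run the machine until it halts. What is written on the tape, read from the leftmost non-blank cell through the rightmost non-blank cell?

1_22211

state=A head=0 tape=[2]122111   (A,2)→(C,1,right)
state=C head=1 tape=1[1]22111   (C,1)→(E,_,right)
state=E head=2 tape=1_[2]2111   (E,2)→(E,2,right)
state=E head=3 tape=1_2[2]111   (E,2)→(E,2,right)
state=E head=4 tape=1_22[1]11   (E,1)→(H,2,right)
state=H head=5 tape=1_222[1]1
The non-blank tape span at halt is 1_22211.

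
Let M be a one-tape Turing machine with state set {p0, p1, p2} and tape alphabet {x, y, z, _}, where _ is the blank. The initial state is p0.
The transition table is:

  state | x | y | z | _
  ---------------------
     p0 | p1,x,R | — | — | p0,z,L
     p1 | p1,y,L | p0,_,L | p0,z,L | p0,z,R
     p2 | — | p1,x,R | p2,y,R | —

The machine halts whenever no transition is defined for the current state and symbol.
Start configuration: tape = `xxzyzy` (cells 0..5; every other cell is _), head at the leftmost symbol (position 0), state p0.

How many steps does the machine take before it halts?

p0 | _[x]xzyzy   read x → write x, move R, go to p1
p1 | _x[x]zyzy   read x → write y, move L, go to p1
p1 | _[x]yzyzy   read x → write y, move L, go to p1
p1 | [_]yyzyzy   read _ → write z, move R, go to p0
p0 | z[y]yzyzy
M halts after 4 transitions.

4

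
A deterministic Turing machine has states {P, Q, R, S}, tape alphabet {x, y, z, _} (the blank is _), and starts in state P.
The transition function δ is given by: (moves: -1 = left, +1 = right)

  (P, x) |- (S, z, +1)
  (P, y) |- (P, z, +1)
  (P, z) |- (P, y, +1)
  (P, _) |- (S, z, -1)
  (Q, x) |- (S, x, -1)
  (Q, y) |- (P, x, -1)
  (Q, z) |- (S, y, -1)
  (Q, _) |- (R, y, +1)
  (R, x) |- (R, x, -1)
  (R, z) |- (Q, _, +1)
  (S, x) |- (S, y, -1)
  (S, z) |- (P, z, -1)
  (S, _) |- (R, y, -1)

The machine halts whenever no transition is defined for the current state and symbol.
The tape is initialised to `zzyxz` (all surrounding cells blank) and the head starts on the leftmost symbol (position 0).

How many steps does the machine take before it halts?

8

state=P head=0 tape=[z]zyxz_   (P,z)→(P,y,+1)
state=P head=1 tape=y[z]yxz_   (P,z)→(P,y,+1)
state=P head=2 tape=yy[y]xz_   (P,y)→(P,z,+1)
state=P head=3 tape=yyz[x]z_   (P,x)→(S,z,+1)
state=S head=4 tape=yyzz[z]_   (S,z)→(P,z,-1)
state=P head=3 tape=yyz[z]z_   (P,z)→(P,y,+1)
state=P head=4 tape=yyzy[z]_   (P,z)→(P,y,+1)
state=P head=5 tape=yyzyy[_]   (P,_)→(S,z,-1)
state=S head=4 tape=yyzy[y]z
M halts after 8 transitions.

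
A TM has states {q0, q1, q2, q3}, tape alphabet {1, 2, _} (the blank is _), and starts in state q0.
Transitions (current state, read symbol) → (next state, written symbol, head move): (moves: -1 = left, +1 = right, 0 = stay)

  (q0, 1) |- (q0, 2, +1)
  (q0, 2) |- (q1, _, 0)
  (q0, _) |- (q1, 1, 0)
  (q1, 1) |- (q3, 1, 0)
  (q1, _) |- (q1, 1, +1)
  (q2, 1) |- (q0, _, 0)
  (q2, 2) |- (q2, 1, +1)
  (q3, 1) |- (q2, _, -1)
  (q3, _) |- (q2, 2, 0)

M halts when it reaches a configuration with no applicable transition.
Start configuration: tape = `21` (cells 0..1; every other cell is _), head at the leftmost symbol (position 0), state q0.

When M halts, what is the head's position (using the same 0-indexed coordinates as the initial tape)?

-1

state=q0 head=0 tape=_[2]1   (q0,2)→(q1,_,0)
state=q1 head=0 tape=_[_]1   (q1,_)→(q1,1,+1)
state=q1 head=1 tape=_1[1]   (q1,1)→(q3,1,0)
state=q3 head=1 tape=_1[1]   (q3,1)→(q2,_,-1)
state=q2 head=0 tape=_[1]_   (q2,1)→(q0,_,0)
state=q0 head=0 tape=_[_]_   (q0,_)→(q1,1,0)
state=q1 head=0 tape=_[1]_   (q1,1)→(q3,1,0)
state=q3 head=0 tape=_[1]_   (q3,1)→(q2,_,-1)
state=q2 head=-1 tape=[_]__
At halt the head is at cell -1.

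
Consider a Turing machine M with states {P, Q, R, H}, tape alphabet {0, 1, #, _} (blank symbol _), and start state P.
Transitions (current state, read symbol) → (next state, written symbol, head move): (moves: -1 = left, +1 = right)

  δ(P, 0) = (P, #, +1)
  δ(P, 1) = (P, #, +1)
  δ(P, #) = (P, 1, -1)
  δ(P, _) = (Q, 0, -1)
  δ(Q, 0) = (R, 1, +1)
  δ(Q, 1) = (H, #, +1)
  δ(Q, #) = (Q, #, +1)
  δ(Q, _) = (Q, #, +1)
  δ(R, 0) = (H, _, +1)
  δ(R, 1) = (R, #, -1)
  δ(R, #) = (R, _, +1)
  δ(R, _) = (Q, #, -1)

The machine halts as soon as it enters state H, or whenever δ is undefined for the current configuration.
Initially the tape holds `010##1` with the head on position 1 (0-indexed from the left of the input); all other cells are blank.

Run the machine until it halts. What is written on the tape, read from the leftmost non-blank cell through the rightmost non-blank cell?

####111

state=P head=1 tape=__0[1]0##1   (P,1)→(P,#,+1)
state=P head=2 tape=__0#[0]##1   (P,0)→(P,#,+1)
state=P head=3 tape=__0##[#]#1   (P,#)→(P,1,-1)
state=P head=2 tape=__0#[#]1#1   (P,#)→(P,1,-1)
state=P head=1 tape=__0[#]11#1   (P,#)→(P,1,-1)
state=P head=0 tape=__[0]111#1   (P,0)→(P,#,+1)
state=P head=1 tape=__#[1]11#1   (P,1)→(P,#,+1)
state=P head=2 tape=__##[1]1#1   (P,1)→(P,#,+1)
state=P head=3 tape=__###[1]#1   (P,1)→(P,#,+1)
state=P head=4 tape=__####[#]1   (P,#)→(P,1,-1)
state=P head=3 tape=__###[#]11   (P,#)→(P,1,-1)
state=P head=2 tape=__##[#]111   (P,#)→(P,1,-1)
state=P head=1 tape=__#[#]1111   (P,#)→(P,1,-1)
state=P head=0 tape=__[#]11111   (P,#)→(P,1,-1)
state=P head=-1 tape=_[_]111111   (P,_)→(Q,0,-1)
state=Q head=-2 tape=[_]0111111   (Q,_)→(Q,#,+1)
state=Q head=-1 tape=#[0]111111   (Q,0)→(R,1,+1)
state=R head=0 tape=#1[1]11111   (R,1)→(R,#,-1)
state=R head=-1 tape=#[1]#11111   (R,1)→(R,#,-1)
state=R head=-2 tape=[#]##11111   (R,#)→(R,_,+1)
state=R head=-1 tape=_[#]#11111   (R,#)→(R,_,+1)
state=R head=0 tape=__[#]11111   (R,#)→(R,_,+1)
state=R head=1 tape=___[1]1111   (R,1)→(R,#,-1)
state=R head=0 tape=__[_]#1111   (R,_)→(Q,#,-1)
state=Q head=-1 tape=_[_]##1111   (Q,_)→(Q,#,+1)
state=Q head=0 tape=_#[#]#1111   (Q,#)→(Q,#,+1)
state=Q head=1 tape=_##[#]1111   (Q,#)→(Q,#,+1)
state=Q head=2 tape=_###[1]111   (Q,1)→(H,#,+1)
state=H head=3 tape=_####[1]11
The non-blank tape span at halt is ####111.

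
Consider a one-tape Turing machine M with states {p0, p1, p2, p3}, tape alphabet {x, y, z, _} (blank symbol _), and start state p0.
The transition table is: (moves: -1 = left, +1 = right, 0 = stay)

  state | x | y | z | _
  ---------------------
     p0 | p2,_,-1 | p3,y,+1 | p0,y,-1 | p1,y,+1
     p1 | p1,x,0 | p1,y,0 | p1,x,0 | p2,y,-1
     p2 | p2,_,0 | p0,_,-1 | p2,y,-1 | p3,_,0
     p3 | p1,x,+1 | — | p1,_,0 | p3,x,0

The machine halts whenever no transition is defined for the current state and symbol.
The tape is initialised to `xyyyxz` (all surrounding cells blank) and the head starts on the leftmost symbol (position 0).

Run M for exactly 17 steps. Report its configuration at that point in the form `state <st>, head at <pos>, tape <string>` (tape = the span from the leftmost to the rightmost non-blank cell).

state=p0 head=0 tape=_[x]yyyxz   (p0,x)→(p2,_,-1)
state=p2 head=-1 tape=[_]_yyyxz   (p2,_)→(p3,_,0)
state=p3 head=-1 tape=[_]_yyyxz   (p3,_)→(p3,x,0)
state=p3 head=-1 tape=[x]_yyyxz   (p3,x)→(p1,x,+1)
state=p1 head=0 tape=x[_]yyyxz   (p1,_)→(p2,y,-1)
state=p2 head=-1 tape=[x]yyyyxz   (p2,x)→(p2,_,0)
state=p2 head=-1 tape=[_]yyyyxz   (p2,_)→(p3,_,0)
state=p3 head=-1 tape=[_]yyyyxz   (p3,_)→(p3,x,0)
state=p3 head=-1 tape=[x]yyyyxz   (p3,x)→(p1,x,+1)
state=p1 head=0 tape=x[y]yyyxz   (p1,y)→(p1,y,0)
state=p1 head=0 tape=x[y]yyyxz   (p1,y)→(p1,y,0)
state=p1 head=0 tape=x[y]yyyxz   (p1,y)→(p1,y,0)
state=p1 head=0 tape=x[y]yyyxz   (p1,y)→(p1,y,0)
state=p1 head=0 tape=x[y]yyyxz   (p1,y)→(p1,y,0)
state=p1 head=0 tape=x[y]yyyxz   (p1,y)→(p1,y,0)
state=p1 head=0 tape=x[y]yyyxz   (p1,y)→(p1,y,0)
state=p1 head=0 tape=x[y]yyyxz   (p1,y)→(p1,y,0)
state=p1 head=0 tape=x[y]yyyxz
After 17 steps: state p1, head at 0, tape xyyyyxz.

state p1, head at 0, tape xyyyyxz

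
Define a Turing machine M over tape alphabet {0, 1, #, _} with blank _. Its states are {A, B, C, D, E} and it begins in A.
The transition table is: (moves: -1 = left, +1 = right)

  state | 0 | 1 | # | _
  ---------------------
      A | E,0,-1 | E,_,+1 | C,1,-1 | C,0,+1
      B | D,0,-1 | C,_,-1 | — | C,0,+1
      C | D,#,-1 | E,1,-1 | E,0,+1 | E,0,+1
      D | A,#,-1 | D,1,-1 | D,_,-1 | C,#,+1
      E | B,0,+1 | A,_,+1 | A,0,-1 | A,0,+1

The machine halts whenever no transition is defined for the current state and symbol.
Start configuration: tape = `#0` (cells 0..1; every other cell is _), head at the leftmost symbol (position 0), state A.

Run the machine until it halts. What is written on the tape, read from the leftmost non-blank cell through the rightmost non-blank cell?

A | ___[#]0   read # → write 1, move -1, go to C
C | __[_]10   read _ → write 0, move +1, go to E
E | __0[1]0   read 1 → write _, move +1, go to A
A | __0_[0]   read 0 → write 0, move -1, go to E
E | __0[_]0   read _ → write 0, move +1, go to A
A | __00[0]   read 0 → write 0, move -1, go to E
E | __0[0]0   read 0 → write 0, move +1, go to B
B | __00[0]   read 0 → write 0, move -1, go to D
D | __0[0]0   read 0 → write #, move -1, go to A
A | __[0]#0   read 0 → write 0, move -1, go to E
E | _[_]0#0   read _ → write 0, move +1, go to A
A | _0[0]#0   read 0 → write 0, move -1, go to E
E | _[0]0#0   read 0 → write 0, move +1, go to B
B | _0[0]#0   read 0 → write 0, move -1, go to D
D | _[0]0#0   read 0 → write #, move -1, go to A
A | [_]#0#0   read _ → write 0, move +1, go to C
C | 0[#]0#0   read # → write 0, move +1, go to E
E | 00[0]#0   read 0 → write 0, move +1, go to B
B | 000[#]0
The non-blank tape span at halt is 000#0.

000#0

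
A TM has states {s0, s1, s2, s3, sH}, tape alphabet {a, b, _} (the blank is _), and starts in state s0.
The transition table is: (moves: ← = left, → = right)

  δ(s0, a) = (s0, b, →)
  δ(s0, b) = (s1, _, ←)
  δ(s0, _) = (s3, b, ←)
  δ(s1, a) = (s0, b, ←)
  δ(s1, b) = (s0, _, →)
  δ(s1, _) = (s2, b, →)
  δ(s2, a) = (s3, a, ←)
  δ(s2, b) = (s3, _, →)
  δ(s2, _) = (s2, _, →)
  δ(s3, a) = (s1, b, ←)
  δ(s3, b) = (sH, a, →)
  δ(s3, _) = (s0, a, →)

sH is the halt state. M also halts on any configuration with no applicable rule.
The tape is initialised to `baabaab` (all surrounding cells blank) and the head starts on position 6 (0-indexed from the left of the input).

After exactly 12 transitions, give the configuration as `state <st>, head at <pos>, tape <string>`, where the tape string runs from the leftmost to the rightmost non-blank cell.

s0 | baabaa[b]   read b → write _, move ←, go to s1
s1 | baaba[a]_   read a → write b, move ←, go to s0
s0 | baab[a]b_   read a → write b, move →, go to s0
s0 | baabb[b]_   read b → write _, move ←, go to s1
s1 | baab[b]__   read b → write _, move →, go to s0
s0 | baab_[_]_   read _ → write b, move ←, go to s3
s3 | baab[_]b_   read _ → write a, move →, go to s0
s0 | baaba[b]_   read b → write _, move ←, go to s1
s1 | baab[a]__   read a → write b, move ←, go to s0
s0 | baa[b]b__   read b → write _, move ←, go to s1
s1 | ba[a]_b__   read a → write b, move ←, go to s0
s0 | b[a]b_b__   read a → write b, move →, go to s0
s0 | bb[b]_b__
After 12 steps: state s0, head at 2, tape bbb_b.

state s0, head at 2, tape bbb_b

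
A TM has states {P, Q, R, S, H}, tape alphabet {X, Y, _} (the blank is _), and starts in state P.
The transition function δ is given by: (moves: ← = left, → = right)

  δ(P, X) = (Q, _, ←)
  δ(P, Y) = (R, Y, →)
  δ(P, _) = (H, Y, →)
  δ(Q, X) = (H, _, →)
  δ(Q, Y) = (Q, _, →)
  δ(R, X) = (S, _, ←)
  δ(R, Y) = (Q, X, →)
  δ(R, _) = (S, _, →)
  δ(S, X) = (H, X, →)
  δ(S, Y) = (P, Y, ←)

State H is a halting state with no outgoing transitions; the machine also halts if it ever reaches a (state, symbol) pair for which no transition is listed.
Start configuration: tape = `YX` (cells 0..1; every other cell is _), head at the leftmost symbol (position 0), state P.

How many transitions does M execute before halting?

state=P head=0 tape=_[Y]X   (P,Y)→(R,Y,→)
state=R head=1 tape=_Y[X]   (R,X)→(S,_,←)
state=S head=0 tape=_[Y]_   (S,Y)→(P,Y,←)
state=P head=-1 tape=[_]Y_   (P,_)→(H,Y,→)
state=H head=0 tape=Y[Y]_
M halts after 4 transitions.

4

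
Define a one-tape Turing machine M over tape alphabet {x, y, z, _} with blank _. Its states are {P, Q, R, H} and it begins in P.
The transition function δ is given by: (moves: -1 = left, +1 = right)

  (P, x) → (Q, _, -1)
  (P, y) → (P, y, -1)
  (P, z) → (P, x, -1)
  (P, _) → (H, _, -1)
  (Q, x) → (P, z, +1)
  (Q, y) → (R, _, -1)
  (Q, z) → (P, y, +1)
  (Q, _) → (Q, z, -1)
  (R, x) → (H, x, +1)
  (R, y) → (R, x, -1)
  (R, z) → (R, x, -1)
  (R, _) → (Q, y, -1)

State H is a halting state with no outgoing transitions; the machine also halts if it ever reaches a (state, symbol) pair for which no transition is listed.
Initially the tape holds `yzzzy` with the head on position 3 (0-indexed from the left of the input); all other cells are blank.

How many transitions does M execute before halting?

P | __yzz[z]y   read z → write x, move -1, go to P
P | __yz[z]xy   read z → write x, move -1, go to P
P | __y[z]xxy   read z → write x, move -1, go to P
P | __[y]xxxy   read y → write y, move -1, go to P
P | _[_]yxxxy   read _ → write _, move -1, go to H
H | [_]_yxxxy
M halts after 5 transitions.

5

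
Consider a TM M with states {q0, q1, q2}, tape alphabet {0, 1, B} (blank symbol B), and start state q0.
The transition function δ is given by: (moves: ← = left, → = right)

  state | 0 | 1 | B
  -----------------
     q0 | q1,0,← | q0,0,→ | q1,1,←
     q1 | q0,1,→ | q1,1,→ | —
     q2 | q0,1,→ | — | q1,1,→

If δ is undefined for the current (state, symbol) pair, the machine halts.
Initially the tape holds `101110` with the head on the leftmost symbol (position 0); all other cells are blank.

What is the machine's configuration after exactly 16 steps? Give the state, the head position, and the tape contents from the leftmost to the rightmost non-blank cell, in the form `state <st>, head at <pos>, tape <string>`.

state q1, head at 6, tape 1100111

state=q0 head=0 tape=[1]01110B   (q0,1)→(q0,0,→)
state=q0 head=1 tape=0[0]1110B   (q0,0)→(q1,0,←)
state=q1 head=0 tape=[0]01110B   (q1,0)→(q0,1,→)
state=q0 head=1 tape=1[0]1110B   (q0,0)→(q1,0,←)
state=q1 head=0 tape=[1]01110B   (q1,1)→(q1,1,→)
state=q1 head=1 tape=1[0]1110B   (q1,0)→(q0,1,→)
state=q0 head=2 tape=11[1]110B   (q0,1)→(q0,0,→)
state=q0 head=3 tape=110[1]10B   (q0,1)→(q0,0,→)
state=q0 head=4 tape=1100[1]0B   (q0,1)→(q0,0,→)
state=q0 head=5 tape=11000[0]B   (q0,0)→(q1,0,←)
state=q1 head=4 tape=1100[0]0B   (q1,0)→(q0,1,→)
state=q0 head=5 tape=11001[0]B   (q0,0)→(q1,0,←)
state=q1 head=4 tape=1100[1]0B   (q1,1)→(q1,1,→)
state=q1 head=5 tape=11001[0]B   (q1,0)→(q0,1,→)
state=q0 head=6 tape=110011[B]   (q0,B)→(q1,1,←)
state=q1 head=5 tape=11001[1]1   (q1,1)→(q1,1,→)
state=q1 head=6 tape=110011[1]
After 16 steps: state q1, head at 6, tape 1100111.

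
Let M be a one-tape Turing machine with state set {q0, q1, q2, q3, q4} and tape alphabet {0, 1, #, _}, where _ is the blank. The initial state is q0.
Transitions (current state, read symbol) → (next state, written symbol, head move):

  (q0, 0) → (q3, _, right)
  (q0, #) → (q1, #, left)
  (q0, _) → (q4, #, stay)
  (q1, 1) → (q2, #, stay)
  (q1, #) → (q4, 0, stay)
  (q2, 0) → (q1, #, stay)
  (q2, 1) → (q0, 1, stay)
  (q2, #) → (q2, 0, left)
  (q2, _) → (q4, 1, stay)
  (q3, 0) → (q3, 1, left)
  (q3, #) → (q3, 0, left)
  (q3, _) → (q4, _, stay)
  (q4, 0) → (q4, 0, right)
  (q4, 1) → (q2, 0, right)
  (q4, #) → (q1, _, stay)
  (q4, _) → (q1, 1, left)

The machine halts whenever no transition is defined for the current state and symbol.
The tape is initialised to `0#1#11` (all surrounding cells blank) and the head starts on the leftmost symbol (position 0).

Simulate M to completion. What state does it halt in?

q1

state=q0 head=0 tape=_[0]#1#11   (q0,0)→(q3,_,right)
state=q3 head=1 tape=__[#]1#11   (q3,#)→(q3,0,left)
state=q3 head=0 tape=_[_]01#11   (q3,_)→(q4,_,stay)
state=q4 head=0 tape=_[_]01#11   (q4,_)→(q1,1,left)
state=q1 head=-1 tape=[_]101#11
No transition is defined for (q1, _); M halts in state q1.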